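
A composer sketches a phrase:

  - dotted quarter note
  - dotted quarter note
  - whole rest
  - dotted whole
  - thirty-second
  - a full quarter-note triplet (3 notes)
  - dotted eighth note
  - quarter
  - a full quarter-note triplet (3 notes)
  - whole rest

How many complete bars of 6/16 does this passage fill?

One bar of 6/16 = 12 thirty-second notes.
In thirty-second notes: dotted quarter note = 12; dotted quarter note = 12; whole rest = 32; dotted whole = 48; thirty-second = 1; a full quarter-note triplet (3 notes) (three triplet quarters span one half) = 16; dotted eighth note = 6; quarter = 8; a full quarter-note triplet (3 notes) (three triplet quarters span one half) = 16; whole rest = 32.
Total: 12 + 12 + 32 + 48 + 1 + 16 + 6 + 8 + 16 + 32 = 183.
183 ÷ 12 = 15 complete bars with 3 left over.

15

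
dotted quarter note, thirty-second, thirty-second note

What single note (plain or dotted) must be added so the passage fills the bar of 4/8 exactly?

The bar of 4/8 = 16 thirty-second notes.
Express everything in thirty-second notes: dotted quarter note = 12; thirty-second = 1; thirty-second note = 1.
Altogether 12 + 1 + 1 = 14.
Remaining: 16 − 14 = 2 thirty-second notes, which is a sixteenth note.

sixteenth note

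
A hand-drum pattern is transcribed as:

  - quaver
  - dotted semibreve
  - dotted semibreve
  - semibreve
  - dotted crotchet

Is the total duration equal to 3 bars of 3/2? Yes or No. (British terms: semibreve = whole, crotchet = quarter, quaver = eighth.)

One bar of 3/2 = 12 eighth notes, so 3 bars = 36.
In eighth notes: quaver = 1; dotted semibreve = 12; dotted semibreve = 12; semibreve = 8; dotted crotchet = 3.
Total: 1 + 12 + 12 + 8 + 3 = 36.
36 equals 36, so the answer is Yes.

Yes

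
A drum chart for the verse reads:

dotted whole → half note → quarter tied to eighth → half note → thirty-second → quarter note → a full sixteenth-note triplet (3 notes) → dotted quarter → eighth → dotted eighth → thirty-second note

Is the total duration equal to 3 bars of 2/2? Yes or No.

No

One bar of 2/2 = 32 thirty-second notes, so 3 bars = 96.
In thirty-second notes: dotted whole = 48; half note = 16; quarter tied to eighth (quarter + eighth) = 12; half note = 16; thirty-second = 1; quarter note = 8; a full sixteenth-note triplet (3 notes) (three triplet sixteenths span one eighth) = 4; dotted quarter = 12; eighth = 4; dotted eighth = 6; thirty-second note = 1.
Adding: 48 + 16 + 12 + 16 + 1 + 8 + 4 + 12 + 4 + 6 + 1 = 128.
128 exceeds 96, so the answer is No.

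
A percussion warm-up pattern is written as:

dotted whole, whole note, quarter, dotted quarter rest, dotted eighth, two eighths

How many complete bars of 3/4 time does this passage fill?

4

One bar of 3/4 = 12 sixteenth notes.
In sixteenth notes: dotted whole = 24; whole note = 16; quarter = 4; dotted quarter rest = 6; dotted eighth = 3; eighth = 2; eighth = 2.
Adding: 24 + 16 + 4 + 6 + 3 + 2 + 2 = 57.
57 ÷ 12 = 4 complete bars with 9 left over.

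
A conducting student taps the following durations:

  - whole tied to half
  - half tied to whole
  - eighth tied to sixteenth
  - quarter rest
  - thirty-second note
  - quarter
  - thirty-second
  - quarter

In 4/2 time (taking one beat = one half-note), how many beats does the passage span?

8

One half-note beat = 16 thirty-second notes.
In thirty-second notes: whole tied to half (whole + half) = 48; half tied to whole (half + whole) = 48; eighth tied to sixteenth (eighth + sixteenth) = 6; quarter rest = 8; thirty-second note = 1; quarter = 8; thirty-second = 1; quarter = 8.
Adding: 48 + 48 + 6 + 8 + 1 + 8 + 1 + 8 = 128.
128 ÷ 16 = 8 beats.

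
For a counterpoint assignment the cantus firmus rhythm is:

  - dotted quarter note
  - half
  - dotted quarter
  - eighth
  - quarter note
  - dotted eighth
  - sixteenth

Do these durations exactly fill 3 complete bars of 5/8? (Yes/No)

Yes

One bar of 5/8 = 10 sixteenth notes, so 3 bars = 30.
Express everything in sixteenth notes: dotted quarter note = 6; half = 8; dotted quarter = 6; eighth = 2; quarter note = 4; dotted eighth = 3; sixteenth = 1.
Adding: 6 + 8 + 6 + 2 + 4 + 3 + 1 = 30.
30 equals 30, so the answer is Yes.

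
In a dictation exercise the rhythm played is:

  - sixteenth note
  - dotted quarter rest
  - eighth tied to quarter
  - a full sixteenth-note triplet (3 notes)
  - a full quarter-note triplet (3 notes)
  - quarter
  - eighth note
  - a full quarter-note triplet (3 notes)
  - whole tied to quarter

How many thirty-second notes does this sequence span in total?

Each duration in thirty-second notes: sixteenth note = 2; dotted quarter rest = 12; eighth tied to quarter (eighth + quarter) = 12; a full sixteenth-note triplet (3 notes) (three triplet sixteenths span one eighth) = 4; a full quarter-note triplet (3 notes) (three triplet quarters span one half) = 16; quarter = 8; eighth note = 4; a full quarter-note triplet (3 notes) (three triplet quarters span one half) = 16; whole tied to quarter (whole + quarter) = 40.
Altogether 2 + 12 + 12 + 4 + 16 + 8 + 4 + 16 + 40 = 114 thirty-second notes.

114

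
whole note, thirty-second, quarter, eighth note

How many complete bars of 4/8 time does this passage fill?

One bar of 4/8 = 16 thirty-second notes.
Express everything in thirty-second notes: whole note = 32; thirty-second = 1; quarter = 8; eighth note = 4.
Total: 32 + 1 + 8 + 4 = 45.
45 ÷ 16 = 2 complete bars with 13 left over.

2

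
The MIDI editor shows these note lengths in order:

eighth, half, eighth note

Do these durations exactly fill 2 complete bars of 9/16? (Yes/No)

One bar of 9/16 = 9 sixteenth notes, so 2 bars = 18.
Convert each value to sixteenth notes: eighth = 2; half = 8; eighth note = 2.
Altogether 2 + 8 + 2 = 12.
12 falls short of 18, so the answer is No.

No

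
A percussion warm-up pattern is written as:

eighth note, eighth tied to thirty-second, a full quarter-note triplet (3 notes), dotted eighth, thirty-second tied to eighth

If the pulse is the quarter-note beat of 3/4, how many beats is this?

4.5

One quarter-note beat = 8 thirty-second notes.
Express everything in thirty-second notes: eighth note = 4; eighth tied to thirty-second (eighth + thirty-second) = 5; a full quarter-note triplet (3 notes) (three triplet quarters span one half) = 16; dotted eighth = 6; thirty-second tied to eighth (thirty-second + eighth) = 5.
Sum: 4 + 5 + 16 + 6 + 5 = 36.
36 ÷ 8 = 4.5 beats.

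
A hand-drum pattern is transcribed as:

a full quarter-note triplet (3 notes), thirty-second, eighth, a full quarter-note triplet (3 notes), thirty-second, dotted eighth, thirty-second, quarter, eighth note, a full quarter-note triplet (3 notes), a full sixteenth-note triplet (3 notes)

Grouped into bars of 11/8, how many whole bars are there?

One bar of 11/8 = 44 thirty-second notes.
In thirty-second notes: a full quarter-note triplet (3 notes) (three triplet quarters span one half) = 16; thirty-second = 1; eighth = 4; a full quarter-note triplet (3 notes) (three triplet quarters span one half) = 16; thirty-second = 1; dotted eighth = 6; thirty-second = 1; quarter = 8; eighth note = 4; a full quarter-note triplet (3 notes) (three triplet quarters span one half) = 16; a full sixteenth-note triplet (3 notes) (three triplet sixteenths span one eighth) = 4.
Total: 16 + 1 + 4 + 16 + 1 + 6 + 1 + 8 + 4 + 16 + 4 = 77.
77 ÷ 44 = 1 complete bar with 33 left over.

1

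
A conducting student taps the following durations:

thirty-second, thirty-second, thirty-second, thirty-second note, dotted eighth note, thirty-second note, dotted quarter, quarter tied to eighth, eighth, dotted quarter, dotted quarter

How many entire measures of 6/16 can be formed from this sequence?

5

One bar of 6/16 = 12 thirty-second notes.
Each duration in thirty-second notes: thirty-second = 1; thirty-second = 1; thirty-second = 1; thirty-second note = 1; dotted eighth note = 6; thirty-second note = 1; dotted quarter = 12; quarter tied to eighth (quarter + eighth) = 12; eighth = 4; dotted quarter = 12; dotted quarter = 12.
Sum: 1 + 1 + 1 + 1 + 6 + 1 + 12 + 12 + 4 + 12 + 12 = 63.
63 ÷ 12 = 5 complete bars with 3 left over.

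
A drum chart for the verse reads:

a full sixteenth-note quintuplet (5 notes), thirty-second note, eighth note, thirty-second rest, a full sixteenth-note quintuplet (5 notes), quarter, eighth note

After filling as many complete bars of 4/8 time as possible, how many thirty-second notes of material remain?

2

One bar of 4/8 = 16 thirty-second notes.
Working in thirty-second notes: a full sixteenth-note quintuplet (5 notes) (five quintuplet sixteenths span one quarter) = 8; thirty-second note = 1; eighth note = 4; thirty-second rest = 1; a full sixteenth-note quintuplet (5 notes) (five quintuplet sixteenths span one quarter) = 8; quarter = 8; eighth note = 4.
Altogether 8 + 1 + 4 + 1 + 8 + 8 + 4 = 34.
34 ÷ 16 = 2 complete bars with 2 thirty-second notes remaining.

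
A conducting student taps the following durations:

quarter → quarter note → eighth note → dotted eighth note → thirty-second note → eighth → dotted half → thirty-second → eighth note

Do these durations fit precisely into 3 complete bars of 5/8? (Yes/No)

Yes

One bar of 5/8 = 20 thirty-second notes, so 3 bars = 60.
Convert each value to thirty-second notes: quarter = 8; quarter note = 8; eighth note = 4; dotted eighth note = 6; thirty-second note = 1; eighth = 4; dotted half = 24; thirty-second = 1; eighth note = 4.
Total: 8 + 8 + 4 + 6 + 1 + 4 + 24 + 1 + 4 = 60.
60 equals 60, so the answer is Yes.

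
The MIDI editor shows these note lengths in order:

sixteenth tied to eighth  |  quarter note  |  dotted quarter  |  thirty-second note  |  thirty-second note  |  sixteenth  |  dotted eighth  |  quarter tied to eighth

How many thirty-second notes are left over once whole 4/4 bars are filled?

One bar of 4/4 = 32 thirty-second notes.
Working in thirty-second notes: sixteenth tied to eighth (sixteenth + eighth) = 6; quarter note = 8; dotted quarter = 12; thirty-second note = 1; thirty-second note = 1; sixteenth = 2; dotted eighth = 6; quarter tied to eighth (quarter + eighth) = 12.
Sum: 6 + 8 + 12 + 1 + 1 + 2 + 6 + 12 = 48.
48 ÷ 32 = 1 complete bar with 16 thirty-second notes remaining.

16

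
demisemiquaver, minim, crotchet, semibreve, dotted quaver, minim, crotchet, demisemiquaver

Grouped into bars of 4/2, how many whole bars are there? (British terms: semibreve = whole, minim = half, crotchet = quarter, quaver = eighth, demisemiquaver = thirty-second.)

1

One bar of 4/2 = 64 thirty-second notes.
Each duration in thirty-second notes: demisemiquaver = 1; minim = 16; crotchet = 8; semibreve = 32; dotted quaver = 6; minim = 16; crotchet = 8; demisemiquaver = 1.
Sum: 1 + 16 + 8 + 32 + 6 + 16 + 8 + 1 = 88.
88 ÷ 64 = 1 complete bar with 24 left over.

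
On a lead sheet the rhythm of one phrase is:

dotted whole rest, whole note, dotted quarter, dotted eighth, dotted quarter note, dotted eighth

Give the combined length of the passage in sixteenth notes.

58

In sixteenth notes: dotted whole rest = 24; whole note = 16; dotted quarter = 6; dotted eighth = 3; dotted quarter note = 6; dotted eighth = 3.
Adding: 24 + 16 + 6 + 3 + 6 + 3 = 58 sixteenth notes.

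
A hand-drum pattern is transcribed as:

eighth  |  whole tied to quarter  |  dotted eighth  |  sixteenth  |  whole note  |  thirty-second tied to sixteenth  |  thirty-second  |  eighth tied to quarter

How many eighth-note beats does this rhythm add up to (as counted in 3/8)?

25

One eighth-note beat = 4 thirty-second notes.
Convert each value to thirty-second notes: eighth = 4; whole tied to quarter (whole + quarter) = 40; dotted eighth = 6; sixteenth = 2; whole note = 32; thirty-second tied to sixteenth (thirty-second + sixteenth) = 3; thirty-second = 1; eighth tied to quarter (eighth + quarter) = 12.
Adding: 4 + 40 + 6 + 2 + 32 + 3 + 1 + 12 = 100.
100 ÷ 4 = 25 beats.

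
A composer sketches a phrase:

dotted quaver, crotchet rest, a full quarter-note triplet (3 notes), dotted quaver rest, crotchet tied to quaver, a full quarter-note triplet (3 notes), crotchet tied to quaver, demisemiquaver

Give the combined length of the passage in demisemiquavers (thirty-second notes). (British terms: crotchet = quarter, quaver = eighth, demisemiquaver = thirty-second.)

Convert each value to thirty-second notes: dotted quaver = 6; crotchet rest = 8; a full quarter-note triplet (3 notes) (three triplet quarters span one half) = 16; dotted quaver rest = 6; crotchet tied to quaver (crotchet + quaver) = 12; a full quarter-note triplet (3 notes) (three triplet quarters span one half) = 16; crotchet tied to quaver (crotchet + quaver) = 12; demisemiquaver = 1.
Sum: 6 + 8 + 16 + 6 + 12 + 16 + 12 + 1 = 77 thirty-second notes.

77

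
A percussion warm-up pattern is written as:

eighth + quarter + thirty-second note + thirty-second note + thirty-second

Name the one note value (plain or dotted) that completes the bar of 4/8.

The bar of 4/8 = 16 thirty-second notes.
Express everything in thirty-second notes: eighth = 4; quarter = 8; thirty-second note = 1; thirty-second note = 1; thirty-second = 1.
Total: 4 + 8 + 1 + 1 + 1 = 15.
Remaining: 16 − 15 = 1 thirty-second note, which is a thirty-second note.

thirty-second note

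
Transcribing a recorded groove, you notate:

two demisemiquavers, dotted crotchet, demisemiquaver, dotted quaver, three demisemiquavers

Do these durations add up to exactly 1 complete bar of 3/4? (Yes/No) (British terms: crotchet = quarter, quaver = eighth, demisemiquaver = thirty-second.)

One bar of 3/4 = 24 thirty-second notes.
Convert each value to thirty-second notes: demisemiquaver = 1; demisemiquaver = 1; dotted crotchet = 12; demisemiquaver = 1; dotted quaver = 6; demisemiquaver = 1; demisemiquaver = 1; demisemiquaver = 1.
Total: 1 + 1 + 12 + 1 + 6 + 1 + 1 + 1 = 24.
24 equals 24, so the answer is Yes.

Yes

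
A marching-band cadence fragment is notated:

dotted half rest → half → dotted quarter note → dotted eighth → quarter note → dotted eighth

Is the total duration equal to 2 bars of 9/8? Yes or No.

Yes

One bar of 9/8 = 18 sixteenth notes, so 2 bars = 36.
Working in sixteenth notes: dotted half rest = 12; half = 8; dotted quarter note = 6; dotted eighth = 3; quarter note = 4; dotted eighth = 3.
Total: 12 + 8 + 6 + 3 + 4 + 3 = 36.
36 equals 36, so the answer is Yes.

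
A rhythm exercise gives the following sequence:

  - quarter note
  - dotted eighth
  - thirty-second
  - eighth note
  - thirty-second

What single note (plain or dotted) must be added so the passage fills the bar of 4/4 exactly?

The bar of 4/4 = 32 thirty-second notes.
Each duration in thirty-second notes: quarter note = 8; dotted eighth = 6; thirty-second = 1; eighth note = 4; thirty-second = 1.
Total: 8 + 6 + 1 + 4 + 1 = 20.
Remaining: 32 − 20 = 12 thirty-second notes, which is a dotted quarter note.

dotted quarter note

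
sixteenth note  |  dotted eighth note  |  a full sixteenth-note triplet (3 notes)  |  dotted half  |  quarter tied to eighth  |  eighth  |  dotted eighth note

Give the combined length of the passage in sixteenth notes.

Convert each value to sixteenth notes: sixteenth note = 1; dotted eighth note = 3; a full sixteenth-note triplet (3 notes) (three triplet sixteenths span one eighth) = 2; dotted half = 12; quarter tied to eighth (quarter + eighth) = 6; eighth = 2; dotted eighth note = 3.
Sum: 1 + 3 + 2 + 12 + 6 + 2 + 3 = 29 sixteenth notes.

29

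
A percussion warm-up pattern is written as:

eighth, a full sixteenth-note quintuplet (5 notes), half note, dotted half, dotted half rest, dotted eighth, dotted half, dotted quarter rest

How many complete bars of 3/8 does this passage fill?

9

One bar of 3/8 = 6 sixteenth notes.
Convert each value to sixteenth notes: eighth = 2; a full sixteenth-note quintuplet (5 notes) (five quintuplet sixteenths span one quarter) = 4; half note = 8; dotted half = 12; dotted half rest = 12; dotted eighth = 3; dotted half = 12; dotted quarter rest = 6.
Altogether 2 + 4 + 8 + 12 + 12 + 3 + 12 + 6 = 59.
59 ÷ 6 = 9 complete bars with 5 left over.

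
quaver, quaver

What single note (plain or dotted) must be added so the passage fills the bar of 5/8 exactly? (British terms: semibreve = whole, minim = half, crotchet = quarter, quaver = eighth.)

The bar of 5/8 = 5 eighth notes.
Each duration in eighth notes: quaver = 1; quaver = 1.
Adding: 1 + 1 = 2.
Remaining: 5 − 2 = 3 eighth notes, which is a dotted quarter note.

dotted quarter note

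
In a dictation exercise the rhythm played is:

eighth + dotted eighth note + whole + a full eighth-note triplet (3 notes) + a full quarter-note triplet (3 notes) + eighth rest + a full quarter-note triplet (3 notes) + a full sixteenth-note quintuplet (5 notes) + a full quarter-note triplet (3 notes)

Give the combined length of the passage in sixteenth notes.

55

Express everything in sixteenth notes: eighth = 2; dotted eighth note = 3; whole = 16; a full eighth-note triplet (3 notes) (three triplet eighths span one quarter) = 4; a full quarter-note triplet (3 notes) (three triplet quarters span one half) = 8; eighth rest = 2; a full quarter-note triplet (3 notes) (three triplet quarters span one half) = 8; a full sixteenth-note quintuplet (5 notes) (five quintuplet sixteenths span one quarter) = 4; a full quarter-note triplet (3 notes) (three triplet quarters span one half) = 8.
Sum: 2 + 3 + 16 + 4 + 8 + 2 + 8 + 4 + 8 = 55 sixteenth notes.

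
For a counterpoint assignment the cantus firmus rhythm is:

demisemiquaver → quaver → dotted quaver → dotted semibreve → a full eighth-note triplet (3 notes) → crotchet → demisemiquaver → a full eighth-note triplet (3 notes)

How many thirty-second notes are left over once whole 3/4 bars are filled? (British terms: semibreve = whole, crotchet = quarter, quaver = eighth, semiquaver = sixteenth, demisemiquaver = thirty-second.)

12

One bar of 3/4 = 24 thirty-second notes.
Working in thirty-second notes: demisemiquaver = 1; quaver = 4; dotted quaver = 6; dotted semibreve = 48; a full eighth-note triplet (3 notes) (three triplet eighths span one quarter) = 8; crotchet = 8; demisemiquaver = 1; a full eighth-note triplet (3 notes) (three triplet eighths span one quarter) = 8.
Altogether 1 + 4 + 6 + 48 + 8 + 8 + 1 + 8 = 84.
84 ÷ 24 = 3 complete bars with 12 thirty-second notes remaining.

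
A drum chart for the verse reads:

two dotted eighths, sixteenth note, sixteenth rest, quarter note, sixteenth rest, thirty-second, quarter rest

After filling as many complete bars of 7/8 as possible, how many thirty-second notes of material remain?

7

One bar of 7/8 = 28 thirty-second notes.
Working in thirty-second notes: dotted eighth = 6; dotted eighth = 6; sixteenth note = 2; sixteenth rest = 2; quarter note = 8; sixteenth rest = 2; thirty-second = 1; quarter rest = 8.
Altogether 6 + 6 + 2 + 2 + 8 + 2 + 1 + 8 = 35.
35 ÷ 28 = 1 complete bar with 7 thirty-second notes remaining.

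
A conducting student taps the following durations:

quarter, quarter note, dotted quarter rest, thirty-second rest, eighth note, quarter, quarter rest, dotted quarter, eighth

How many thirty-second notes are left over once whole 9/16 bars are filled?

11

One bar of 9/16 = 18 thirty-second notes.
Each duration in thirty-second notes: quarter = 8; quarter note = 8; dotted quarter rest = 12; thirty-second rest = 1; eighth note = 4; quarter = 8; quarter rest = 8; dotted quarter = 12; eighth = 4.
Altogether 8 + 8 + 12 + 1 + 4 + 8 + 8 + 12 + 4 = 65.
65 ÷ 18 = 3 complete bars with 11 thirty-second notes remaining.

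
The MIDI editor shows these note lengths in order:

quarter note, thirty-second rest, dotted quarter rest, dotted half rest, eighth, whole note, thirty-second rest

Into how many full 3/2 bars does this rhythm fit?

One bar of 3/2 = 48 thirty-second notes.
In thirty-second notes: quarter note = 8; thirty-second rest = 1; dotted quarter rest = 12; dotted half rest = 24; eighth = 4; whole note = 32; thirty-second rest = 1.
Altogether 8 + 1 + 12 + 24 + 4 + 32 + 1 = 82.
82 ÷ 48 = 1 complete bar with 34 left over.

1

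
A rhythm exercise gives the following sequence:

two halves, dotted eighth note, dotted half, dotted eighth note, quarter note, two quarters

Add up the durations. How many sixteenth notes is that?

Each duration in sixteenth notes: half = 8; half = 8; dotted eighth note = 3; dotted half = 12; dotted eighth note = 3; quarter note = 4; quarter = 4; quarter = 4.
Total: 8 + 8 + 3 + 12 + 3 + 4 + 4 + 4 = 46 sixteenth notes.

46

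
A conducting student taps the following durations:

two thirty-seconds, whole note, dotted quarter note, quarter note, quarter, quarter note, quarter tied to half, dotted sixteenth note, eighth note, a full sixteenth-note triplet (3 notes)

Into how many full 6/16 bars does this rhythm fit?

8

One bar of 6/16 = 12 thirty-second notes.
In thirty-second notes: thirty-second = 1; thirty-second = 1; whole note = 32; dotted quarter note = 12; quarter note = 8; quarter = 8; quarter note = 8; quarter tied to half (quarter + half) = 24; dotted sixteenth note = 3; eighth note = 4; a full sixteenth-note triplet (3 notes) (three triplet sixteenths span one eighth) = 4.
Sum: 1 + 1 + 32 + 12 + 8 + 8 + 8 + 24 + 3 + 4 + 4 = 105.
105 ÷ 12 = 8 complete bars with 9 left over.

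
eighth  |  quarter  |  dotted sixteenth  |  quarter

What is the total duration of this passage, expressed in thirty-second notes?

23

Convert each value to thirty-second notes: eighth = 4; quarter = 8; dotted sixteenth = 3; quarter = 8.
Sum: 4 + 8 + 3 + 8 = 23 thirty-second notes.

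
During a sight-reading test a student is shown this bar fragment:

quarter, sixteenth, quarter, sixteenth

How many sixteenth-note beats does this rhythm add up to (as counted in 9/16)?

One sixteenth-note beat = 2 thirty-second notes.
Each duration in thirty-second notes: quarter = 8; sixteenth = 2; quarter = 8; sixteenth = 2.
Adding: 8 + 2 + 8 + 2 = 20.
20 ÷ 2 = 10 beats.

10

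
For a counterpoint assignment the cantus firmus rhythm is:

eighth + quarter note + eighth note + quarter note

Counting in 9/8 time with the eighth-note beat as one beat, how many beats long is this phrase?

6

One eighth-note beat = 2 sixteenth notes.
In sixteenth notes: eighth = 2; quarter note = 4; eighth note = 2; quarter note = 4.
Total: 2 + 4 + 2 + 4 = 12.
12 ÷ 2 = 6 beats.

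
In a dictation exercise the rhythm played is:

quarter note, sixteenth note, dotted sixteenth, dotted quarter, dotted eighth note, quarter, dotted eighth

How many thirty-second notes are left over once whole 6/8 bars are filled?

One bar of 6/8 = 24 thirty-second notes.
Each duration in thirty-second notes: quarter note = 8; sixteenth note = 2; dotted sixteenth = 3; dotted quarter = 12; dotted eighth note = 6; quarter = 8; dotted eighth = 6.
Total: 8 + 2 + 3 + 12 + 6 + 8 + 6 = 45.
45 ÷ 24 = 1 complete bar with 21 thirty-second notes remaining.

21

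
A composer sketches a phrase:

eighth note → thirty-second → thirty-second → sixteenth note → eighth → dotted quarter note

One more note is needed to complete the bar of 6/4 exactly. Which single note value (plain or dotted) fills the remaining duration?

The bar of 6/4 = 48 thirty-second notes.
In thirty-second notes: eighth note = 4; thirty-second = 1; thirty-second = 1; sixteenth note = 2; eighth = 4; dotted quarter note = 12.
Sum: 4 + 1 + 1 + 2 + 4 + 12 = 24.
Remaining: 48 − 24 = 24 thirty-second notes, which is a dotted half note.

dotted half note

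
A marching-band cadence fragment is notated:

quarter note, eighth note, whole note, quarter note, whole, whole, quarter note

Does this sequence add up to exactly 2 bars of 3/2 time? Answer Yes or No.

One bar of 3/2 = 12 eighth notes, so 2 bars = 24.
Express everything in eighth notes: quarter note = 2; eighth note = 1; whole note = 8; quarter note = 2; whole = 8; whole = 8; quarter note = 2.
Adding: 2 + 1 + 8 + 2 + 8 + 8 + 2 = 31.
31 exceeds 24, so the answer is No.

No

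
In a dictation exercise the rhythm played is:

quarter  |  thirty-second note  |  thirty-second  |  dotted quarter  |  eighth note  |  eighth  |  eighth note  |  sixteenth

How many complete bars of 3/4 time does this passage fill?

1

One bar of 3/4 = 24 thirty-second notes.
Express everything in thirty-second notes: quarter = 8; thirty-second note = 1; thirty-second = 1; dotted quarter = 12; eighth note = 4; eighth = 4; eighth note = 4; sixteenth = 2.
Total: 8 + 1 + 1 + 12 + 4 + 4 + 4 + 2 = 36.
36 ÷ 24 = 1 complete bar with 12 left over.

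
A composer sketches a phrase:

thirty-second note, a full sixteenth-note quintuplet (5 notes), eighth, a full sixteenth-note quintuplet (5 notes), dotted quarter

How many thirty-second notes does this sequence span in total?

Express everything in thirty-second notes: thirty-second note = 1; a full sixteenth-note quintuplet (5 notes) (five quintuplet sixteenths span one quarter) = 8; eighth = 4; a full sixteenth-note quintuplet (5 notes) (five quintuplet sixteenths span one quarter) = 8; dotted quarter = 12.
Total: 1 + 8 + 4 + 8 + 12 = 33 thirty-second notes.

33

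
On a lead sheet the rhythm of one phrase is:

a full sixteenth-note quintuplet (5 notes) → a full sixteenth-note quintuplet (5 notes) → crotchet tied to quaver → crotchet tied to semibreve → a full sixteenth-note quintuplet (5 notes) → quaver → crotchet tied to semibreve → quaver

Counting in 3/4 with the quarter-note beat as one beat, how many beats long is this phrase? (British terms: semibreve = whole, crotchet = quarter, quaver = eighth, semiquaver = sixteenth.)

One quarter-note beat = 2 eighth notes.
In eighth notes: a full sixteenth-note quintuplet (5 notes) (five quintuplet sixteenths span one quarter) = 2; a full sixteenth-note quintuplet (5 notes) (five quintuplet sixteenths span one quarter) = 2; crotchet tied to quaver (crotchet + quaver) = 3; crotchet tied to semibreve (crotchet + semibreve) = 10; a full sixteenth-note quintuplet (5 notes) (five quintuplet sixteenths span one quarter) = 2; quaver = 1; crotchet tied to semibreve (crotchet + semibreve) = 10; quaver = 1.
Adding: 2 + 2 + 3 + 10 + 2 + 1 + 10 + 1 = 31.
31 ÷ 2 = 15.5 beats.

15.5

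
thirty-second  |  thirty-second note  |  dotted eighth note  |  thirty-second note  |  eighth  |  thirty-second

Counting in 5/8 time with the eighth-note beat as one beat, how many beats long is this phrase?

3.5

One eighth-note beat = 4 thirty-second notes.
Each duration in thirty-second notes: thirty-second = 1; thirty-second note = 1; dotted eighth note = 6; thirty-second note = 1; eighth = 4; thirty-second = 1.
Altogether 1 + 1 + 6 + 1 + 4 + 1 = 14.
14 ÷ 4 = 3.5 beats.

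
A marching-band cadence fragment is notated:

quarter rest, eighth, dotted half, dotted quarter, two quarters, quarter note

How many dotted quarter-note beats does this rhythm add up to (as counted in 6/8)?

6

One dotted quarter-note beat = 3 eighth notes.
Each duration in eighth notes: quarter rest = 2; eighth = 1; dotted half = 6; dotted quarter = 3; quarter = 2; quarter = 2; quarter note = 2.
Adding: 2 + 1 + 6 + 3 + 2 + 2 + 2 = 18.
18 ÷ 3 = 6 beats.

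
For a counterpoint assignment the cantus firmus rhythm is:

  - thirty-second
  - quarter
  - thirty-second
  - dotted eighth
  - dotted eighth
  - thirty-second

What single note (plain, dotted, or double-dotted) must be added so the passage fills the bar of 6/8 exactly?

thirty-second note

The bar of 6/8 = 24 thirty-second notes.
In thirty-second notes: thirty-second = 1; quarter = 8; thirty-second = 1; dotted eighth = 6; dotted eighth = 6; thirty-second = 1.
Sum: 1 + 8 + 1 + 6 + 6 + 1 = 23.
Remaining: 24 − 23 = 1 thirty-second note, which is a thirty-second note.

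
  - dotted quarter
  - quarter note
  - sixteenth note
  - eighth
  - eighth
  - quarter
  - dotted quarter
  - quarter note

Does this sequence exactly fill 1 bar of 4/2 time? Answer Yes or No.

No

One bar of 4/2 = 32 sixteenth notes.
Working in sixteenth notes: dotted quarter = 6; quarter note = 4; sixteenth note = 1; eighth = 2; eighth = 2; quarter = 4; dotted quarter = 6; quarter note = 4.
Total: 6 + 4 + 1 + 2 + 2 + 4 + 6 + 4 = 29.
29 falls short of 32, so the answer is No.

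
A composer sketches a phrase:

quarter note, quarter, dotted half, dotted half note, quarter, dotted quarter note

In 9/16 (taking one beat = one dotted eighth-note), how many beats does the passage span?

One dotted eighth-note beat = 3 sixteenth notes.
Convert each value to sixteenth notes: quarter note = 4; quarter = 4; dotted half = 12; dotted half note = 12; quarter = 4; dotted quarter note = 6.
Total: 4 + 4 + 12 + 12 + 4 + 6 = 42.
42 ÷ 3 = 14 beats.

14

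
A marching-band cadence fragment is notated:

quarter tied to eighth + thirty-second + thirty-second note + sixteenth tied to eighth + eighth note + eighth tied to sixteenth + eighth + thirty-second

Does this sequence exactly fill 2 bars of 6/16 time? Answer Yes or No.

No

One bar of 6/16 = 12 thirty-second notes, so 2 bars = 24.
Working in thirty-second notes: quarter tied to eighth (quarter + eighth) = 12; thirty-second = 1; thirty-second note = 1; sixteenth tied to eighth (sixteenth + eighth) = 6; eighth note = 4; eighth tied to sixteenth (eighth + sixteenth) = 6; eighth = 4; thirty-second = 1.
Total: 12 + 1 + 1 + 6 + 4 + 6 + 4 + 1 = 35.
35 exceeds 24, so the answer is No.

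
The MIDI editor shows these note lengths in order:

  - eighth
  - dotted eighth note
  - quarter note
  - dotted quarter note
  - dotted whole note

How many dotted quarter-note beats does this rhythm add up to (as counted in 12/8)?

One dotted quarter-note beat = 6 sixteenth notes.
In sixteenth notes: eighth = 2; dotted eighth note = 3; quarter note = 4; dotted quarter note = 6; dotted whole note = 24.
Adding: 2 + 3 + 4 + 6 + 24 = 39.
39 ÷ 6 = 6.5 beats.

6.5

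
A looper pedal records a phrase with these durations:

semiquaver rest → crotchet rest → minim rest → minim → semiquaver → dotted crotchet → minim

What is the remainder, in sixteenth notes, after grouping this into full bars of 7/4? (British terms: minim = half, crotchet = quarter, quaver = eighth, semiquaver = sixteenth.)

8

One bar of 7/4 = 28 sixteenth notes.
Each duration in sixteenth notes: semiquaver rest = 1; crotchet rest = 4; minim rest = 8; minim = 8; semiquaver = 1; dotted crotchet = 6; minim = 8.
Altogether 1 + 4 + 8 + 8 + 1 + 6 + 8 = 36.
36 ÷ 28 = 1 complete bar with 8 sixteenth notes remaining.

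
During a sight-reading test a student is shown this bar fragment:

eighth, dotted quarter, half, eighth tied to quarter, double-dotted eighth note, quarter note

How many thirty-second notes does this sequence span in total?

59

Express everything in thirty-second notes: eighth = 4; dotted quarter = 12; half = 16; eighth tied to quarter (eighth + quarter) = 12; double-dotted eighth note = 7; quarter note = 8.
Total: 4 + 12 + 16 + 12 + 7 + 8 = 59 thirty-second notes.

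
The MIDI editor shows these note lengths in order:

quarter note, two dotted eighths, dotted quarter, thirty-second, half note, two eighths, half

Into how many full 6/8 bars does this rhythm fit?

3

One bar of 6/8 = 24 thirty-second notes.
Working in thirty-second notes: quarter note = 8; dotted eighth = 6; dotted eighth = 6; dotted quarter = 12; thirty-second = 1; half note = 16; eighth = 4; eighth = 4; half = 16.
Total: 8 + 6 + 6 + 12 + 1 + 16 + 4 + 4 + 16 = 73.
73 ÷ 24 = 3 complete bars with 1 left over.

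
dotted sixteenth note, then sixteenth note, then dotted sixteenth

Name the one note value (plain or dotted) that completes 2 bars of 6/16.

half note

2 bars of 6/16 = 24 thirty-second notes.
Working in thirty-second notes: dotted sixteenth note = 3; sixteenth note = 2; dotted sixteenth = 3.
Sum: 3 + 2 + 3 = 8.
Remaining: 24 − 8 = 16 thirty-second notes, which is a half note.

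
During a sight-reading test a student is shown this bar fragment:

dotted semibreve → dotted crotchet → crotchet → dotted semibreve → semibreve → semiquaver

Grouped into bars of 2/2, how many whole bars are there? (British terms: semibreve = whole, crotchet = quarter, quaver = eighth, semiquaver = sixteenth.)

One bar of 2/2 = 16 sixteenth notes.
Each duration in sixteenth notes: dotted semibreve = 24; dotted crotchet = 6; crotchet = 4; dotted semibreve = 24; semibreve = 16; semiquaver = 1.
Altogether 24 + 6 + 4 + 24 + 16 + 1 = 75.
75 ÷ 16 = 4 complete bars with 11 left over.

4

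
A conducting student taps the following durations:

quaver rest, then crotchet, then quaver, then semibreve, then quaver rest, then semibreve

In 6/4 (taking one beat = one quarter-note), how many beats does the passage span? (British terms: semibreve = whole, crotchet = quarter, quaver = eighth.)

One quarter-note beat = 2 eighth notes.
In eighth notes: quaver rest = 1; crotchet = 2; quaver = 1; semibreve = 8; quaver rest = 1; semibreve = 8.
Altogether 1 + 2 + 1 + 8 + 1 + 8 = 21.
21 ÷ 2 = 10.5 beats.

10.5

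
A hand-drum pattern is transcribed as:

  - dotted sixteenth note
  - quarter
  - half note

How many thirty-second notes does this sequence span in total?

In thirty-second notes: dotted sixteenth note = 3; quarter = 8; half note = 16.
Total: 3 + 8 + 16 = 27 thirty-second notes.

27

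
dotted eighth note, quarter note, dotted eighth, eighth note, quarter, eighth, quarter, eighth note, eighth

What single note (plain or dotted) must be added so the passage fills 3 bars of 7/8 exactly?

3 bars of 7/8 = 42 sixteenth notes.
Each duration in sixteenth notes: dotted eighth note = 3; quarter note = 4; dotted eighth = 3; eighth note = 2; quarter = 4; eighth = 2; quarter = 4; eighth note = 2; eighth = 2.
Total: 3 + 4 + 3 + 2 + 4 + 2 + 4 + 2 + 2 = 26.
Remaining: 42 − 26 = 16 sixteenth notes, which is a whole note.

whole note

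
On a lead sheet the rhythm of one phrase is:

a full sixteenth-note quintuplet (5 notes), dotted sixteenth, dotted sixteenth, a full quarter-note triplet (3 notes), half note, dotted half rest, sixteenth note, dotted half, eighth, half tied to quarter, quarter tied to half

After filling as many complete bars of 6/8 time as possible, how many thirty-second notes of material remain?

4

One bar of 6/8 = 24 thirty-second notes.
Each duration in thirty-second notes: a full sixteenth-note quintuplet (5 notes) (five quintuplet sixteenths span one quarter) = 8; dotted sixteenth = 3; dotted sixteenth = 3; a full quarter-note triplet (3 notes) (three triplet quarters span one half) = 16; half note = 16; dotted half rest = 24; sixteenth note = 2; dotted half = 24; eighth = 4; half tied to quarter (half + quarter) = 24; quarter tied to half (quarter + half) = 24.
Sum: 8 + 3 + 3 + 16 + 16 + 24 + 2 + 24 + 4 + 24 + 24 = 148.
148 ÷ 24 = 6 complete bars with 4 thirty-second notes remaining.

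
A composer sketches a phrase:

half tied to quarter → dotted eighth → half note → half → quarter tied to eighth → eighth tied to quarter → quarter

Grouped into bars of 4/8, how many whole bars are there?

5

One bar of 4/8 = 8 sixteenth notes.
Convert each value to sixteenth notes: half tied to quarter (half + quarter) = 12; dotted eighth = 3; half note = 8; half = 8; quarter tied to eighth (quarter + eighth) = 6; eighth tied to quarter (eighth + quarter) = 6; quarter = 4.
Altogether 12 + 3 + 8 + 8 + 6 + 6 + 4 = 47.
47 ÷ 8 = 5 complete bars with 7 left over.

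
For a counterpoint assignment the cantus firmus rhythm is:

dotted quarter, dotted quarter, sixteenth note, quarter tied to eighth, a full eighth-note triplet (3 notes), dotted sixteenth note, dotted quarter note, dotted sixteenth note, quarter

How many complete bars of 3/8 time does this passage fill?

One bar of 3/8 = 12 thirty-second notes.
In thirty-second notes: dotted quarter = 12; dotted quarter = 12; sixteenth note = 2; quarter tied to eighth (quarter + eighth) = 12; a full eighth-note triplet (3 notes) (three triplet eighths span one quarter) = 8; dotted sixteenth note = 3; dotted quarter note = 12; dotted sixteenth note = 3; quarter = 8.
Adding: 12 + 12 + 2 + 12 + 8 + 3 + 12 + 3 + 8 = 72.
72 ÷ 12 = 6 complete bars with 0 left over.

6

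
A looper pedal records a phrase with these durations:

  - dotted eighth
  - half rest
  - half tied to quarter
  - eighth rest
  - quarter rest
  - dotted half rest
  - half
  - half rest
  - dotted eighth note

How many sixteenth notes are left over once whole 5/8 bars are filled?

0

One bar of 5/8 = 10 sixteenth notes.
Working in sixteenth notes: dotted eighth = 3; half rest = 8; half tied to quarter (half + quarter) = 12; eighth rest = 2; quarter rest = 4; dotted half rest = 12; half = 8; half rest = 8; dotted eighth note = 3.
Total: 3 + 8 + 12 + 2 + 4 + 12 + 8 + 8 + 3 = 60.
60 ÷ 10 = 6 complete bars with 0 sixteenth notes remaining.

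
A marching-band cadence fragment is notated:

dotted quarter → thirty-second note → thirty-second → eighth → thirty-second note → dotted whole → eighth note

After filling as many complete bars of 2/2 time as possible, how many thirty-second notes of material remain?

7

One bar of 2/2 = 32 thirty-second notes.
Express everything in thirty-second notes: dotted quarter = 12; thirty-second note = 1; thirty-second = 1; eighth = 4; thirty-second note = 1; dotted whole = 48; eighth note = 4.
Adding: 12 + 1 + 1 + 4 + 1 + 48 + 4 = 71.
71 ÷ 32 = 2 complete bars with 7 thirty-second notes remaining.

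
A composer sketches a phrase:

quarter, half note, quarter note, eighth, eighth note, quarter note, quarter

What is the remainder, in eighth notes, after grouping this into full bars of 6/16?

One bar of 6/16 = 3 eighth notes.
Each duration in eighth notes: quarter = 2; half note = 4; quarter note = 2; eighth = 1; eighth note = 1; quarter note = 2; quarter = 2.
Adding: 2 + 4 + 2 + 1 + 1 + 2 + 2 = 14.
14 ÷ 3 = 4 complete bars with 2 eighth notes remaining.

2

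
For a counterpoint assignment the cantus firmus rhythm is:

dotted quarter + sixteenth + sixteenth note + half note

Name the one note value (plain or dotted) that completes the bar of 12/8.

half note

The bar of 12/8 = 24 sixteenth notes.
Convert each value to sixteenth notes: dotted quarter = 6; sixteenth = 1; sixteenth note = 1; half note = 8.
Total: 6 + 1 + 1 + 8 = 16.
Remaining: 24 − 16 = 8 sixteenth notes, which is a half note.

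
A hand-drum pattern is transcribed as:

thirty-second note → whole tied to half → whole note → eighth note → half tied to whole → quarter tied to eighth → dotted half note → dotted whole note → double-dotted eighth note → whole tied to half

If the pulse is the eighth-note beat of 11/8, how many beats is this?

68

One eighth-note beat = 4 thirty-second notes.
Convert each value to thirty-second notes: thirty-second note = 1; whole tied to half (whole + half) = 48; whole note = 32; eighth note = 4; half tied to whole (half + whole) = 48; quarter tied to eighth (quarter + eighth) = 12; dotted half note = 24; dotted whole note = 48; double-dotted eighth note = 7; whole tied to half (whole + half) = 48.
Sum: 1 + 48 + 32 + 4 + 48 + 12 + 24 + 48 + 7 + 48 = 272.
272 ÷ 4 = 68 beats.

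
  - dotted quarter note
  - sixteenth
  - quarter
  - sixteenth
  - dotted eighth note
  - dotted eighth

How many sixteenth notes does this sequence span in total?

18

In sixteenth notes: dotted quarter note = 6; sixteenth = 1; quarter = 4; sixteenth = 1; dotted eighth note = 3; dotted eighth = 3.
Altogether 6 + 1 + 4 + 1 + 3 + 3 = 18 sixteenth notes.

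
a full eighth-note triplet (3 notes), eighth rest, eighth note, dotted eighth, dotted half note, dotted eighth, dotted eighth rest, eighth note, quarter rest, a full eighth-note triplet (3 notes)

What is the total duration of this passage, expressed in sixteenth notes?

39

Convert each value to sixteenth notes: a full eighth-note triplet (3 notes) (three triplet eighths span one quarter) = 4; eighth rest = 2; eighth note = 2; dotted eighth = 3; dotted half note = 12; dotted eighth = 3; dotted eighth rest = 3; eighth note = 2; quarter rest = 4; a full eighth-note triplet (3 notes) (three triplet eighths span one quarter) = 4.
Adding: 4 + 2 + 2 + 3 + 12 + 3 + 3 + 2 + 4 + 4 = 39 sixteenth notes.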